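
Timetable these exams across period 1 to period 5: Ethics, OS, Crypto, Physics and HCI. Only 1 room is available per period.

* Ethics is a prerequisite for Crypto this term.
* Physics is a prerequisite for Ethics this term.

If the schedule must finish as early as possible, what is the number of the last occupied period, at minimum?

5

The precedence chain requires at least 3 distinct periods.
With at most 1 per period and 5 exams, at least 5 periods are needed.
5 works (last occupied period: period 5): for example HCI=period 5; OS=period 4; Physics=period 1; Ethics=period 2; Crypto=period 3.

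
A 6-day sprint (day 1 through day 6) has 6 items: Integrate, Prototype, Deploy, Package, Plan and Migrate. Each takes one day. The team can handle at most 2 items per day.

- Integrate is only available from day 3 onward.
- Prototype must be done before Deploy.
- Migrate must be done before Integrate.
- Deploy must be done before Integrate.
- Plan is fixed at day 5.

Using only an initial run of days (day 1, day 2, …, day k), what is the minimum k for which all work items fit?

The precedence chain requires at least 3 distinct days.
With at most 2 per day and 6 work items, at least 3 days are needed.
Plan can't be placed before day 5, so the schedule must run through at least day 5.
5 works (last occupied day: day 5): for example Plan in day 5, Package in day 2, Integrate in day 3, Prototype in day 1, Migrate in day 1, Deploy in day 2.

5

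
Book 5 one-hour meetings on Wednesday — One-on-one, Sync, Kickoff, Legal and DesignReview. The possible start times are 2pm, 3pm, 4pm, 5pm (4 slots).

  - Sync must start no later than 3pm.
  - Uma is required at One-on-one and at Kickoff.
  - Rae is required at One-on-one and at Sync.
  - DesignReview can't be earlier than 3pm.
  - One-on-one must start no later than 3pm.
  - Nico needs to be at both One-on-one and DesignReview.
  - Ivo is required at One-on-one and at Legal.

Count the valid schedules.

Splitting on One-on-one: it can be 2pm (27), 3pm (18). Listing each branch's schedules as (Sync, Kickoff, Legal, DesignReview):
One-on-one=2pm: (3pm,3pm,3pm,3pm) (3pm,3pm,3pm,4pm) (3pm,3pm,3pm,5pm) (3pm,3pm,4pm,3pm) (3pm,3pm,4pm,4pm) (3pm,3pm,4pm,5pm) (3pm,3pm,5pm,3pm) (3pm,3pm,5pm,4pm) (3pm,3pm,5pm,5pm) (3pm,4pm,3pm,3pm) (3pm,4pm,3pm,4pm) (3pm,4pm,3pm,5pm) (3pm,4pm,4pm,3pm) (3pm,4pm,4pm,4pm) (3pm,4pm,4pm,5pm) (3pm,4pm,5pm,3pm) (3pm,4pm,5pm,4pm) (3pm,4pm,5pm,5pm) (3pm,5pm,3pm,3pm) (3pm,5pm,3pm,4pm) (3pm,5pm,3pm,5pm) (3pm,5pm,4pm,3pm) (3pm,5pm,4pm,4pm) (3pm,5pm,4pm,5pm) (3pm,5pm,5pm,3pm) (3pm,5pm,5pm,4pm) (3pm,5pm,5pm,5pm) — 27.
One-on-one=3pm: (2pm,2pm,2pm,4pm) (2pm,2pm,2pm,5pm) (2pm,2pm,4pm,4pm) (2pm,2pm,4pm,5pm) (2pm,2pm,5pm,4pm) (2pm,2pm,5pm,5pm) (2pm,4pm,2pm,4pm) (2pm,4pm,2pm,5pm) (2pm,4pm,4pm,4pm) (2pm,4pm,4pm,5pm) (2pm,4pm,5pm,4pm) (2pm,4pm,5pm,5pm) (2pm,5pm,2pm,4pm) (2pm,5pm,2pm,5pm) (2pm,5pm,4pm,4pm) (2pm,5pm,4pm,5pm) (2pm,5pm,5pm,4pm) (2pm,5pm,5pm,5pm) — 18.
Summing: 27 + 18 = 45.

45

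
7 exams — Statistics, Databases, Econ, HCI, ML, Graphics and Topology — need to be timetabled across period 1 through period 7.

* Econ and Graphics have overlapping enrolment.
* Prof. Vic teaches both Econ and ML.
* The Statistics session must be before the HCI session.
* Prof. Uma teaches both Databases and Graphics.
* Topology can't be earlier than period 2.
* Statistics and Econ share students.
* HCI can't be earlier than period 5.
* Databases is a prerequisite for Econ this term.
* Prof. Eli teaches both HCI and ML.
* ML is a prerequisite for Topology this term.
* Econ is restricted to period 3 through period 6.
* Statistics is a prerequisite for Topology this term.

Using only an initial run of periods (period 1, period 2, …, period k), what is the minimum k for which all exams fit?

5

The precedence chain requires at least 2 distinct periods.
HCI can't be placed before period 5, so the schedule must run through at least period 5.
5 works (last occupied period: period 5): for example Graphics in period 2; HCI in period 5; Statistics in period 1; Topology in period 2; Econ in period 3; ML in period 1; Databases in period 1.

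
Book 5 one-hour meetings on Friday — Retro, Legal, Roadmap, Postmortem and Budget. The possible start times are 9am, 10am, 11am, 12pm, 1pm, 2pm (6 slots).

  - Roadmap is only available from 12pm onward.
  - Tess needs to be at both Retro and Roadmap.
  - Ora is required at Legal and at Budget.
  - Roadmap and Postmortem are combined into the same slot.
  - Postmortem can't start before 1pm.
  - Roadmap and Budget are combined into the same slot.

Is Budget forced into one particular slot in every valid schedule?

No

Budget can be 1pm (e.g. Retro=9am, Postmortem=1pm, Roadmap=1pm, Legal=9am, Budget=1pm) or 2pm (e.g. Budget in 2pm, Roadmap in 2pm, Retro in 9am, Legal in 9am, Postmortem in 2pm).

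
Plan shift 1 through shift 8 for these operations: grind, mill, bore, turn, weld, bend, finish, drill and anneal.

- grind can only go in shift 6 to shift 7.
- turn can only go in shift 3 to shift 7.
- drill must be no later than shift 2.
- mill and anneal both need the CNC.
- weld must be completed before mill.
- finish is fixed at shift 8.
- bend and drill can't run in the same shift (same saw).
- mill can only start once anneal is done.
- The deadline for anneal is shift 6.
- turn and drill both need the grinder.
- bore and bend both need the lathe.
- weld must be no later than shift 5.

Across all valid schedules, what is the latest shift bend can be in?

shift 8

bend at shift 8 is achievable: bend in shift 8; mill in shift 2; finish in shift 8; turn in shift 3; bore in shift 1; drill in shift 1; anneal in shift 1; grind in shift 6; weld in shift 1.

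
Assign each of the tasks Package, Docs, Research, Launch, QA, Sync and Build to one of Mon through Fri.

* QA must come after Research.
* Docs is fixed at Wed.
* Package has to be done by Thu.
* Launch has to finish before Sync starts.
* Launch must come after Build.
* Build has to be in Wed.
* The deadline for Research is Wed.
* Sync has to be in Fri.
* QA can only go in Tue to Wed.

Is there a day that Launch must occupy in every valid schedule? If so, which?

Build is fixed at Wed and must come before Launch, so Launch is at least Thu.
Sync is fixed at Fri and must come after Launch, so Launch is at most Thu.
So Launch must be Thu.

Thu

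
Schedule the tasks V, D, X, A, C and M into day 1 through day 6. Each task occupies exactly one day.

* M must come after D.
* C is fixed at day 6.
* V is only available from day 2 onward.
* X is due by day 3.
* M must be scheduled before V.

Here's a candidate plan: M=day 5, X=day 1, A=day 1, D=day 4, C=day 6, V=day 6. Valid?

Yes, all constraints hold

M must come after D — holds.
C is fixed at day 6 — holds.
X is due by day 3 — holds.
V is only available from day 2 onward — holds.
M must be scheduled before V — holds.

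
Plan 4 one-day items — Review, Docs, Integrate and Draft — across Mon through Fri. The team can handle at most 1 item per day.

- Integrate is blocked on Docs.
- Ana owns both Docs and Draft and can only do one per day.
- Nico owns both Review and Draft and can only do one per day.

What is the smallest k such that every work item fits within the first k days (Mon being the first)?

The precedence chain requires at least 2 distinct days.
With at most 1 per day and 4 work items, at least 4 days are needed.
4 works (last occupied day: Thu): for example Draft -> Thu, Docs -> Mon, Integrate -> Tue, Review -> Wed.

4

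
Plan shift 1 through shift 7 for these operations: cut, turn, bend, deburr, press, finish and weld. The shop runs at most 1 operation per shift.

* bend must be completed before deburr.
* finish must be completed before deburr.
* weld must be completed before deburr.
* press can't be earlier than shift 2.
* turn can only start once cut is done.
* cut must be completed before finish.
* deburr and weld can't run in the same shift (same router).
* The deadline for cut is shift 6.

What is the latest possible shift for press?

Press is available from shift 2.
press at shift 7 is achievable: finish=shift 2; deburr=shift 5; turn=shift 6; cut=shift 1; weld=shift 4; press=shift 7; bend=shift 3.

shift 7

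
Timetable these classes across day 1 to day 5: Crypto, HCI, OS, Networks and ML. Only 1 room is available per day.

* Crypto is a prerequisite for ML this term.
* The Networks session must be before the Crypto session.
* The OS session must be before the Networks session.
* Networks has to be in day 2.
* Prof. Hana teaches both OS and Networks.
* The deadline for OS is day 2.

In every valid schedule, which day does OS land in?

OS's window is day 1–day 2.
Networks is fixed at day 2, and OS can't share a day with Networks.
So OS must be day 1.

day 1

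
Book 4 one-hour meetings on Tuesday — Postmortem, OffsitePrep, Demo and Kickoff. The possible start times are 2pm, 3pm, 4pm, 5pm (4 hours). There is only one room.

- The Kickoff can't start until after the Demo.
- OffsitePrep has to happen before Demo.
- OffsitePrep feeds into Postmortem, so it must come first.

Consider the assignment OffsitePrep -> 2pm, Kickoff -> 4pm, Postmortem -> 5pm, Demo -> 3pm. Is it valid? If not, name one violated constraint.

OffsitePrep has to happen before Demo — holds.
OffsitePrep feeds into Postmortem, so it must come first — holds.
There is only one room — holds.
The Kickoff can't start until after the Demo — holds.

Yes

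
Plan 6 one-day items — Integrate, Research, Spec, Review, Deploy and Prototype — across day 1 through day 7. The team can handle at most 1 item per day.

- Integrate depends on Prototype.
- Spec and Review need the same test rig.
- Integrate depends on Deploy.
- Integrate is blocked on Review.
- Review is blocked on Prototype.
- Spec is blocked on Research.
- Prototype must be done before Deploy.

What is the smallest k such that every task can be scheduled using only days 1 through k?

The precedence chain requires at least 3 distinct days.
With at most 1 per day and 6 tasks, at least 6 days are needed.
6 works (last occupied day: day 6): for example Integrate=day 4; Spec=day 6; Prototype=day 1; Deploy=day 3; Research=day 5; Review=day 2.

6 days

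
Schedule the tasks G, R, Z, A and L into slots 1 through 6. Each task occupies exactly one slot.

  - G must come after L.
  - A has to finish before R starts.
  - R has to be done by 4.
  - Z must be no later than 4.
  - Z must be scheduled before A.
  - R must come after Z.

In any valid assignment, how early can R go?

Precedence pushes R to at least 3; R's own window allows nothing later than 4.
R at 3 is achievable: A -> 2; L -> 1; Z -> 1; G -> 2; R -> 3.

3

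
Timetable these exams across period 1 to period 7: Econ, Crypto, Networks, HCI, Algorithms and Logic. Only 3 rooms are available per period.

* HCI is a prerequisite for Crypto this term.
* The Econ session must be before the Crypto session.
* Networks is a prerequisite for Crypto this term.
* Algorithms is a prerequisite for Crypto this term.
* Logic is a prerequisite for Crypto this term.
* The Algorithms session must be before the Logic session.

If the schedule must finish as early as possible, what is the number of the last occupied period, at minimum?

3

The precedence chain requires at least 3 distinct periods.
With at most 3 per period and 6 exams, at least 2 periods are needed.
3 works (last occupied period: period 3): for example Algorithms in period 1; Networks in period 1; HCI in period 2; Crypto in period 3; Econ in period 1; Logic in period 2.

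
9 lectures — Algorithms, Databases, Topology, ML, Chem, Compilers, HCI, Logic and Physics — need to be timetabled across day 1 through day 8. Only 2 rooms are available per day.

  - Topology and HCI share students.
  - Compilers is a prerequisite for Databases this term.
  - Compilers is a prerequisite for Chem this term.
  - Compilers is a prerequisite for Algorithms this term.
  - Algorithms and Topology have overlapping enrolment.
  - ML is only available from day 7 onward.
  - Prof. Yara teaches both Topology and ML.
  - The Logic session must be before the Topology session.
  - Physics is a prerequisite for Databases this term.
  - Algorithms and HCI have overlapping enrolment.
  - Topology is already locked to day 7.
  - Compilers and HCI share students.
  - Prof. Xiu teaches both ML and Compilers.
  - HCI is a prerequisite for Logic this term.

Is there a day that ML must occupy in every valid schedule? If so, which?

ML's window is day 7–day 8.
Topology is fixed at day 7, and ML can't share a day with Topology.
So ML must be day 8.

day 8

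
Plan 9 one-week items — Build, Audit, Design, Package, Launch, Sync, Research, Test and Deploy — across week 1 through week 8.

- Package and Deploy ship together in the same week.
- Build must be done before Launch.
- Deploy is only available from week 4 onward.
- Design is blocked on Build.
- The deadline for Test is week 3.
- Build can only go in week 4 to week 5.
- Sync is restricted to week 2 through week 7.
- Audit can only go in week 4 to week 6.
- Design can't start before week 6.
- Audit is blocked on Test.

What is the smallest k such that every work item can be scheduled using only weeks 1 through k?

The precedence chain requires at least 2 distinct weeks.
Design can't be placed before week 6, so the schedule must run through at least week 6.
6 works (last occupied week: week 6): for example Design -> week 6, Build -> week 4, Deploy -> week 4, Research -> week 1, Launch -> week 5, Sync -> week 2, Audit -> week 4, Test -> week 1, Package -> week 4.

6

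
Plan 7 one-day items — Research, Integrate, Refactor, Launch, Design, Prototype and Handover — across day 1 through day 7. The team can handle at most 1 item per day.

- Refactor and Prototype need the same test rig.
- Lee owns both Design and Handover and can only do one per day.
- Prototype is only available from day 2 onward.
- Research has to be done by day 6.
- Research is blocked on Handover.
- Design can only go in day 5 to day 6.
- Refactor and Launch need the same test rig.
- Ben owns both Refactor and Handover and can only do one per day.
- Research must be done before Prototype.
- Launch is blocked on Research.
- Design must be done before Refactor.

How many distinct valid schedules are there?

Splitting on Research: it can be day 2 (18), day 3 (12). Listing each branch's schedules as (Integrate, Refactor, Launch, Design, Prototype, Handover) by day number:
Research=day 2: (3,6,4,5,7,1) (3,6,7,5,4,1) (3,7,4,5,6,1) (3,7,4,6,5,1) (3,7,5,6,4,1) (3,7,6,5,4,1) (4,6,3,5,7,1) (4,6,7,5,3,1) (4,7,3,5,6,1) (4,7,3,6,5,1) (4,7,5,6,3,1) (4,7,6,5,3,1) (5,7,3,6,4,1) (5,7,4,6,3,1) (6,7,3,5,4,1) (6,7,4,5,3,1) (7,6,3,5,4,1) (7,6,4,5,3,1) — 18.
Research=day 3: (1,6,4,5,7,2) (1,6,7,5,4,2) (1,7,4,5,6,2) (1,7,4,6,5,2) (1,7,5,6,4,2) (1,7,6,5,4,2) (2,6,4,5,7,1) (2,6,7,5,4,1) (2,7,4,5,6,1) (2,7,4,6,5,1) (2,7,5,6,4,1) (2,7,6,5,4,1) — 12.
Summing: 18 + 12 = 30.

30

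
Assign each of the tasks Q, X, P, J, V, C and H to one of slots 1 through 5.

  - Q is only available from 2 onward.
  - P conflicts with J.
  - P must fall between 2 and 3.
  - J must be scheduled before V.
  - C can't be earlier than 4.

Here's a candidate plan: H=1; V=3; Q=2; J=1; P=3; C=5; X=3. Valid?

Yes

J must be scheduled before V — holds.
Q is only available from 2 onward — holds.
C can't be earlier than 4 — holds.
P conflicts with J — holds.
P must fall between 2 and 3 — holds.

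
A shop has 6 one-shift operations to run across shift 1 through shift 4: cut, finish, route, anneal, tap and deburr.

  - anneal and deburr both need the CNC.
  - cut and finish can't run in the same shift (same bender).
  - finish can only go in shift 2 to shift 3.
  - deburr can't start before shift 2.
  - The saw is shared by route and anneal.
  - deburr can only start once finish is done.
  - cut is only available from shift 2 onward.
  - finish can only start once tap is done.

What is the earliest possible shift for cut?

shift 2

Cut is available from shift 2.
cut at shift 2 is achievable: finish -> shift 3, tap -> shift 1, cut -> shift 2, anneal -> shift 2, route -> shift 1, deburr -> shift 4.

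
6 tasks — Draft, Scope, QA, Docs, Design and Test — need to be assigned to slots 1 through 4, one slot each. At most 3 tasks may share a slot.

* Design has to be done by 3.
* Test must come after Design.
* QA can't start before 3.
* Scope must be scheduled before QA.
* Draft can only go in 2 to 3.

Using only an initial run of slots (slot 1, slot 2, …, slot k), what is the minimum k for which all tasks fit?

3

The precedence chain requires at least 2 distinct slots.
With at most 3 per slot and 6 tasks, at least 2 slots are needed.
QA can't be placed before 3, so the schedule must run through at least slot 3.
3 works (last occupied slot: 3): for example Test=2, Scope=1, QA=3, Docs=1, Draft=2, Design=1.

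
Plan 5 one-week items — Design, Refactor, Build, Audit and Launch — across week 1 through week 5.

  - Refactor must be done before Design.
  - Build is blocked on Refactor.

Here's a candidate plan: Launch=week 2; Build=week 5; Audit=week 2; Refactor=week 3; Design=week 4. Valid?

Valid

Refactor must be done before Design — holds.
Build is blocked on Refactor — holds.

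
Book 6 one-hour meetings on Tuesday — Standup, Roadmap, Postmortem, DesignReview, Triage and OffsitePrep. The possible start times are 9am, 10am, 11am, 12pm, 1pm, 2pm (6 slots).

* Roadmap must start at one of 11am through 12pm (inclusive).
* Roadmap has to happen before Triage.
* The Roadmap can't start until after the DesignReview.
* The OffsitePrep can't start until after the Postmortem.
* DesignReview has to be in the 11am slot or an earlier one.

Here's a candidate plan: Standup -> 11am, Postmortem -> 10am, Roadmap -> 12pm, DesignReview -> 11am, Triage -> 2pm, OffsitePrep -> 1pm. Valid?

The OffsitePrep can't start until after the Postmortem — holds.
DesignReview has to be in the 11am slot or an earlier one — holds.
Roadmap must start at one of 11am through 12pm (inclusive) — holds.
The Roadmap can't start until after the DesignReview — holds.
Roadmap has to happen before Triage — holds.

Valid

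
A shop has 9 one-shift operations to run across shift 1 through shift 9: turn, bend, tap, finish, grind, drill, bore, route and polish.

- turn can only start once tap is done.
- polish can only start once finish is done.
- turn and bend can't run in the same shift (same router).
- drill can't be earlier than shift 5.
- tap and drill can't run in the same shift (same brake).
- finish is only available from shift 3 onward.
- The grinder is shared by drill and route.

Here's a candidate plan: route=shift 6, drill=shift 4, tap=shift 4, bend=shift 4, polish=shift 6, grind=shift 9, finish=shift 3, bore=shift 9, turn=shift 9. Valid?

No — it violates: tap and drill can't run in the same shift (same brake)

finish is only available from shift 3 onward — holds.
polish can only start once finish is done — holds.
turn can only start once tap is done — holds.
turn and bend can't run in the same shift (same router) — holds.
The grinder is shared by drill and route — holds.
tap and drill can't run in the same shift (same brake) — violated.
drill can't be earlier than shift 5 — violated.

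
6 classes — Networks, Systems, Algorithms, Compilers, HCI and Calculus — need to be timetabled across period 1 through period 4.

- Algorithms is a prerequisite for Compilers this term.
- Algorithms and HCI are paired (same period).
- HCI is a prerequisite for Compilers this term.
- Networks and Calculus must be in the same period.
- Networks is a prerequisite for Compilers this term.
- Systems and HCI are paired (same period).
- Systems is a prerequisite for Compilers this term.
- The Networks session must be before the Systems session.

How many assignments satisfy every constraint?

Enumerating: Algorithms=period 2, Systems=period 2, Compilers=period 3, Calculus=period 1, HCI=period 2, Networks=period 1 | Algorithms=period 2, Compilers=period 4, Systems=period 2, Networks=period 1, HCI=period 2, Calculus=period 1 | Networks=period 1, Calculus=period 1, Algorithms=period 3, Systems=period 3, Compilers=period 4, HCI=period 3 | Compilers in period 4; Algorithms in period 3; Networks in period 2; Systems in period 3; Calculus in period 2; HCI in period 3.

4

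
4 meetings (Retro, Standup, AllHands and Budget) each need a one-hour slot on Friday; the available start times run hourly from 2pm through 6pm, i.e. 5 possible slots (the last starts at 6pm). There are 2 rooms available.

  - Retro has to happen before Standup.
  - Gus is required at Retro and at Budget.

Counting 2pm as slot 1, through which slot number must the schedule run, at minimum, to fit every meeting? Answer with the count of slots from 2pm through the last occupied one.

The precedence chain requires at least 2 distinct slots.
With at most 2 per slot and 4 meetings, at least 2 slots are needed.
2 works (last occupied slot: 3pm): for example Standup=3pm, AllHands=2pm, Budget=3pm, Retro=2pm.

2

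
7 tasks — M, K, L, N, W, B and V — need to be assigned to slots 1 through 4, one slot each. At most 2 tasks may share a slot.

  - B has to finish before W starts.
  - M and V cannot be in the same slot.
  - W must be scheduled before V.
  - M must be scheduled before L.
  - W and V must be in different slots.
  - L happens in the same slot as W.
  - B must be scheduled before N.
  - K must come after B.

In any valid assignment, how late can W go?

3

Precedence pushes W to at least 2; downstream work caps W at 3.
W at 3 is achievable: B in 1, L in 3, V in 4, N in 2, K in 2, W in 3, M in 1.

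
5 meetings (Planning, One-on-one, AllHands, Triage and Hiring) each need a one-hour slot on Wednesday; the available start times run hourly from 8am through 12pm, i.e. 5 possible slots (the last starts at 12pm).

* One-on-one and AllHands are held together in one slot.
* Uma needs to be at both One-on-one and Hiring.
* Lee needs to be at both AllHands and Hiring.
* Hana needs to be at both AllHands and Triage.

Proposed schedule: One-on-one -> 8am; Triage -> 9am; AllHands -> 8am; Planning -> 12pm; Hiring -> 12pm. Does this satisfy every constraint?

Lee needs to be at both AllHands and Hiring — holds.
Uma needs to be at both One-on-one and Hiring — holds.
Hana needs to be at both AllHands and Triage — holds.
One-on-one and AllHands are held together in one slot — holds.

Yes, all constraints hold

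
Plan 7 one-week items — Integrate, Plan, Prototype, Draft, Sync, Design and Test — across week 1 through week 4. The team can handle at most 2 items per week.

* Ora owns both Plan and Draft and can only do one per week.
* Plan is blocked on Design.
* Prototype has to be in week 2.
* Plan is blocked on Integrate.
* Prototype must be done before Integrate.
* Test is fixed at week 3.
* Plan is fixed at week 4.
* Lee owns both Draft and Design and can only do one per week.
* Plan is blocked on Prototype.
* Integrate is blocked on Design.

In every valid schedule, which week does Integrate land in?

Prototype is fixed at week 2 and must come before Integrate, so Integrate is at least week 3.
Plan is fixed at week 4 and must come after Integrate, so Integrate is at most week 3.
So Integrate must be week 3.

week 3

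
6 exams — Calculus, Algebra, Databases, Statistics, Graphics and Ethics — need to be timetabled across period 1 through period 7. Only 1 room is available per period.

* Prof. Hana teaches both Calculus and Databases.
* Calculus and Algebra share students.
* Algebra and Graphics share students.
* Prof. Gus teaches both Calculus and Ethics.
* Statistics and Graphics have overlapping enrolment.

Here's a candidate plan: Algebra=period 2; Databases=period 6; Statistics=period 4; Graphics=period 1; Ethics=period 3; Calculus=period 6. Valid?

No — it violates: Only 1 room is available per period

Algebra and Graphics share students — holds.
Only 1 room is available per period — violated.
Prof. Gus teaches both Calculus and Ethics — holds.
Prof. Hana teaches both Calculus and Databases — violated.
Calculus and Algebra share students — holds.
Statistics and Graphics have overlapping enrolment — holds.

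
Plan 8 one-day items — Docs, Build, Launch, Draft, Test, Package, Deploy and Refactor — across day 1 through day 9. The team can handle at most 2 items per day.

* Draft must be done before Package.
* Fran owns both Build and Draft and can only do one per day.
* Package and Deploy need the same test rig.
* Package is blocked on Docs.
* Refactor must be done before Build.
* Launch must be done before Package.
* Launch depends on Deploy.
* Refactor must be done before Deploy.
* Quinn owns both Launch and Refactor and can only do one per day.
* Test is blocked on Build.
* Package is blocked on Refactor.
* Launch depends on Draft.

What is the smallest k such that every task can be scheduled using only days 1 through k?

4

The precedence chain requires at least 4 distinct days.
With at most 2 per day and 8 tasks, at least 4 days are needed.
4 works (last occupied day: day 4): for example Refactor=day 1; Deploy=day 2; Launch=day 3; Docs=day 3; Build=day 2; Draft=day 1; Package=day 4; Test=day 4.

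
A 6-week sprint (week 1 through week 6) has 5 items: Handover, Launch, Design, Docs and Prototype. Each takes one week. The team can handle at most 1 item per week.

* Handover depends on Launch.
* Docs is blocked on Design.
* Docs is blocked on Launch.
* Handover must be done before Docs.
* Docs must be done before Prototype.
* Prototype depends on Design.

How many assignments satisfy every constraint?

18

Splitting on Handover: it can be week 2 (4), week 3 (8), week 4 (6). Listing each branch's schedules as (Launch, Design, Docs, Prototype) by week number:
Handover=week 2: (1,3,4,5) (1,3,4,6) (1,3,5,6) (1,4,5,6) — 4.
Handover=week 3: (1,2,4,5) (1,2,4,6) (1,2,5,6) (1,4,5,6) (2,1,4,5) (2,1,4,6) (2,1,5,6) (2,4,5,6) — 8.
Handover=week 4: (1,2,5,6) (1,3,5,6) (2,1,5,6) (2,3,5,6) (3,1,5,6) (3,2,5,6) — 6.
Summing: 4 + 8 + 6 = 18.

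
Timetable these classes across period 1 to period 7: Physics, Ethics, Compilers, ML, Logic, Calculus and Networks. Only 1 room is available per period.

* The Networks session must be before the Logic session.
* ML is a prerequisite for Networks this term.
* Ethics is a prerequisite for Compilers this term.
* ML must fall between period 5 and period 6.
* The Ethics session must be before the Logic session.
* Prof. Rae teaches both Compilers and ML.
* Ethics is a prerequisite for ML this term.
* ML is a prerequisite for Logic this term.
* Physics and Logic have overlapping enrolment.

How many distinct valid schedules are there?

12

Splitting on Physics: it can be period 1 (3), period 2 (3), period 3 (3), period 4 (3). Listing each branch's schedules as (Ethics, Compilers, ML, Logic, Calculus, Networks) by period number:
Physics=period 1: (2,3,5,7,4,6) (2,4,5,7,3,6) (3,4,5,7,2,6) — 3.
Physics=period 2: (1,3,5,7,4,6) (1,4,5,7,3,6) (3,4,5,7,1,6) — 3.
Physics=period 3: (1,2,5,7,4,6) (1,4,5,7,2,6) (2,4,5,7,1,6) — 3.
Physics=period 4: (1,2,5,7,3,6) (1,3,5,7,2,6) (2,3,5,7,1,6) — 3.
Summing: 3 + 3 + 3 + 3 = 12.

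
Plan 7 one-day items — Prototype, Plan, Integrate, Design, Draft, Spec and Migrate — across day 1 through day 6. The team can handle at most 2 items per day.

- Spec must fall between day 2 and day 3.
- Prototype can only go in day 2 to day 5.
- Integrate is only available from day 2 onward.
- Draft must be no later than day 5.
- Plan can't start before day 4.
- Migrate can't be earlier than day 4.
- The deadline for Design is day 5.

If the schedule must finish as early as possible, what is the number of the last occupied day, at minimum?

With at most 2 per day and 7 tasks, at least 4 days are needed.
Plan can't be placed before day 4, so the schedule must run through at least day 4.
4 works (last occupied day: day 4): for example Migrate in day 4, Integrate in day 3, Spec in day 2, Plan in day 4, Design in day 1, Prototype in day 2, Draft in day 1.

day 4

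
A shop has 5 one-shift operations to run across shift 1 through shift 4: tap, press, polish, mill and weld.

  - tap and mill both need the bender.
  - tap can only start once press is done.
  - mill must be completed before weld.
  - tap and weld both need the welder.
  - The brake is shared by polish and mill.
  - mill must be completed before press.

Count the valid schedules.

21

Splitting on tap: it can be shift 3 (6), shift 4 (15). Listing each branch's schedules as (press, polish, mill, weld) by shift number:
tap=shift 3: (2,2,1,2) (2,2,1,4) (2,3,1,2) (2,3,1,4) (2,4,1,2) (2,4,1,4) — 6.
tap=shift 4: (2,2,1,2) (2,2,1,3) (2,3,1,2) (2,3,1,3) (2,4,1,2) (2,4,1,3) (3,1,2,3) (3,2,1,2) (3,2,1,3) (3,3,1,2) (3,3,1,3) (3,3,2,3) (3,4,1,2) (3,4,1,3) (3,4,2,3) — 15.
Summing: 6 + 15 = 21.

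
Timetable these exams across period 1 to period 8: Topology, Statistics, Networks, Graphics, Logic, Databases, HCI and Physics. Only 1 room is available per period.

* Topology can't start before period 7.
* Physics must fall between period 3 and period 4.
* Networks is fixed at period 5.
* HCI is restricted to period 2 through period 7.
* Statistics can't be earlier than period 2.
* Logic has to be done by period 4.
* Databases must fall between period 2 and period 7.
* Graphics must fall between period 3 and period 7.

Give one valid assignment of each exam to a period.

HCI in period 6, Graphics in period 4, Statistics in period 8, Logic in period 1, Topology in period 7, Networks in period 5, Physics in period 3, Databases in period 2

Checking: Topology=period 7 in [period 7,period 8]; Physics=period 3 in [period 3,period 4]; HCI=period 6 in [period 2,period 7]; Logic=period 1 in [period 1,period 4]; Databases=period 2 in [period 2,period 7]; Networks=period 5 in [period 5,period 5]; Statistics=period 8 in [period 2,period 8]; Graphics=period 4 in [period 3,period 7]; max 1 per period (cap 1).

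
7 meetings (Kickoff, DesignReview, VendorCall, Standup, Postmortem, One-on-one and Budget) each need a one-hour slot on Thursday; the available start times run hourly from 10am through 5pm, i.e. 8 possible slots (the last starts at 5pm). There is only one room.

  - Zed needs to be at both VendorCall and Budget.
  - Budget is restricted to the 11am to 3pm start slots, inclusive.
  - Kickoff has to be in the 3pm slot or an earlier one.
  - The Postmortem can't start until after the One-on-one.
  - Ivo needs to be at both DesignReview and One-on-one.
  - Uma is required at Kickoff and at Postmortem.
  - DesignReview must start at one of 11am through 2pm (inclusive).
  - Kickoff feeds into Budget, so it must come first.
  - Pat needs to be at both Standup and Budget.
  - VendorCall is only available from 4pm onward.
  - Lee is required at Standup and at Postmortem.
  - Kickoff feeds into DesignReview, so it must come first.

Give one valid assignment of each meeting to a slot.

DesignReview=11am, Kickoff=10am, One-on-one=1pm, Standup=3pm, VendorCall=4pm, Budget=12pm, Postmortem=2pm

Checking: One-on-one(1pm) before Postmortem(2pm); Kickoff(10am) before DesignReview(11am); Kickoff(10am) before Budget(12pm); Kickoff(10am) != Postmortem(2pm); VendorCall(4pm) != Budget(12pm); DesignReview(11am) != One-on-one(1pm); Standup(3pm) != Postmortem(2pm); Standup(3pm) != Budget(12pm); DesignReview=11am in [11am,2pm]; Kickoff=10am in [10am,3pm]; VendorCall=4pm in [4pm,5pm]; Budget=12pm in [11am,3pm]; max 1 per slot (cap 1).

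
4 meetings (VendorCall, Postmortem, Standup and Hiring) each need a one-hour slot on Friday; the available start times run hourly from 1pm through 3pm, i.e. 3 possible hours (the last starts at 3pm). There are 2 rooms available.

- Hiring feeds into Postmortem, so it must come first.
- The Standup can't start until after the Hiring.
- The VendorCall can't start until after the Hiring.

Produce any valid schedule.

Hiring=1pm; Postmortem=2pm; VendorCall=2pm; Standup=3pm

Checking: Hiring(1pm) before Standup(3pm); Hiring(1pm) before VendorCall(2pm); Hiring(1pm) before Postmortem(2pm); max 2 per hour (cap 2).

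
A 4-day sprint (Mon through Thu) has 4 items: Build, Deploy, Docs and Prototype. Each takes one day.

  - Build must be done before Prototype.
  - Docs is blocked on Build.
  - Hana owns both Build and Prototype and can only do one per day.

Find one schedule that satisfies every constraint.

Build=Mon, Docs=Tue, Prototype=Tue, Deploy=Mon

Checking: Build(Mon) before Prototype(Tue); Build(Mon) before Docs(Tue); Build(Mon) != Prototype(Tue).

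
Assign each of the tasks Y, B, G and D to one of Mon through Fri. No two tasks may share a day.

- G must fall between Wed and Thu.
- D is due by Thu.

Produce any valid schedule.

Y=Tue, G=Wed, D=Mon, B=Thu

Checking: G=Wed in [Wed,Thu]; D=Mon in [Mon,Thu]; max 1 per day (cap 1).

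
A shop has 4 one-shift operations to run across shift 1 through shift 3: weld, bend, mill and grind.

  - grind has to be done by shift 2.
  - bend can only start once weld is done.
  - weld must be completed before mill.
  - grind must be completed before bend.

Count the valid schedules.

Splitting on weld: it can be shift 1 (6), shift 2 (2). Listing each branch's schedules as (bend, mill, grind) by shift number:
weld=shift 1: (2,2,1) (2,3,1) (3,2,1) (3,2,2) (3,3,1) (3,3,2) — 6.
weld=shift 2: (3,3,1) (3,3,2) — 2.
Summing: 6 + 2 = 8.

8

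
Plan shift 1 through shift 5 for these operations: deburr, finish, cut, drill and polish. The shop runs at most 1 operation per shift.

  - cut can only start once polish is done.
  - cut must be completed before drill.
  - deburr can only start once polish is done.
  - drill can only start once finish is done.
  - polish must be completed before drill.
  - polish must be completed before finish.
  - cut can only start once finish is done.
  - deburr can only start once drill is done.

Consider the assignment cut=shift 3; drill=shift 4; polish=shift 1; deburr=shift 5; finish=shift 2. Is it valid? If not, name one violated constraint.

Yes

cut must be completed before drill — holds.
polish must be completed before finish — holds.
polish must be completed before drill — holds.
deburr can only start once drill is done — holds.
drill can only start once finish is done — holds.
cut can only start once polish is done — holds.
deburr can only start once polish is done — holds.
The shop runs at most 1 operation per shift — holds.
cut can only start once finish is done — holds.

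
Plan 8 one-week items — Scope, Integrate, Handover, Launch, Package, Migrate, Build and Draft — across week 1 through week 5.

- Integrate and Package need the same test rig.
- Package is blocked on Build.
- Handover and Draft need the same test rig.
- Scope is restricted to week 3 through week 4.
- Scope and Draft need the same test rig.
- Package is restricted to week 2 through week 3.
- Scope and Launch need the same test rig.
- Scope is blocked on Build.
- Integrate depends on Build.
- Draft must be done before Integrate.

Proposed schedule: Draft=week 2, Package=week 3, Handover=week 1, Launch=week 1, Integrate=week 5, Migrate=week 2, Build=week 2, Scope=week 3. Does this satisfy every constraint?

Scope is restricted to week 3 through week 4 — holds.
Integrate depends on Build — holds.
Integrate and Package need the same test rig — holds.
Package is blocked on Build — holds.
Handover and Draft need the same test rig — holds.
Scope and Launch need the same test rig — holds.
Draft must be done before Integrate — holds.
Package is restricted to week 2 through week 3 — holds.
Scope is blocked on Build — holds.
Scope and Draft need the same test rig — holds.

Yes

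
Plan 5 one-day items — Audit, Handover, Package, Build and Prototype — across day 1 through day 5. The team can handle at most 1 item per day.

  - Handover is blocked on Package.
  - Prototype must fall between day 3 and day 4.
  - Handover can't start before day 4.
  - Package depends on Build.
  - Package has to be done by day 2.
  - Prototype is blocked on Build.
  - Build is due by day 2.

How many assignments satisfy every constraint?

3

Enumerating: Prototype -> day 3; Package -> day 2; Build -> day 1; Audit -> day 5; Handover -> day 4 | Package -> day 2; Audit -> day 4; Handover -> day 5; Build -> day 1; Prototype -> day 3 | Build=day 1; Prototype=day 4; Package=day 2; Handover=day 5; Audit=day 3.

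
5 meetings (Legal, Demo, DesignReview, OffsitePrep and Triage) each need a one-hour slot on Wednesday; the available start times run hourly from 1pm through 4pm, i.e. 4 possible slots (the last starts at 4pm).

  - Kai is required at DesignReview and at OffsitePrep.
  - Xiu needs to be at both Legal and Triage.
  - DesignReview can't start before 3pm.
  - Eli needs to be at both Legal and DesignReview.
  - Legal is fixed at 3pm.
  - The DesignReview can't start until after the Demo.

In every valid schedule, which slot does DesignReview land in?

DesignReview's window is 3pm–4pm.
Legal is fixed at 3pm, and DesignReview can't share a slot with Legal.
So DesignReview must be 4pm.

4pm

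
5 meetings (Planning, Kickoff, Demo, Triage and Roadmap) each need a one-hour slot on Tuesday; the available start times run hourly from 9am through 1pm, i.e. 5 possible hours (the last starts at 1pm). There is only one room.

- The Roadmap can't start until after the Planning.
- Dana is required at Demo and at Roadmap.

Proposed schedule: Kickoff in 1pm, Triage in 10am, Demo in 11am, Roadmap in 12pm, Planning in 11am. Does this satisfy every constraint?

Dana is required at Demo and at Roadmap — holds.
There is only one room — violated.
The Roadmap can't start until after the Planning — holds.

No — it violates: There is only one room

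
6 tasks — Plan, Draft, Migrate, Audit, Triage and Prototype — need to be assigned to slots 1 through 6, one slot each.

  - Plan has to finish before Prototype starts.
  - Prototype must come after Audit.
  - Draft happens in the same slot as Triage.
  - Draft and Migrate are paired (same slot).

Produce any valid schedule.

Prototype in 2; Draft in 1; Migrate in 1; Plan in 1; Audit in 1; Triage in 1

Checking: Plan(1) before Prototype(2); Audit(1) before Prototype(2); Draft = Migrate = 1; Draft = Triage = 1.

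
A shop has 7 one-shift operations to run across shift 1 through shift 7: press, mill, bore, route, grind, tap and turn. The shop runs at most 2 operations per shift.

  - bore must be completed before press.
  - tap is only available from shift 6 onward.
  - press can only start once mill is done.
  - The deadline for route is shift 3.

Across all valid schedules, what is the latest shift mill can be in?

Downstream work caps mill at shift 6.
mill at shift 6 is achievable: turn -> shift 2; grind -> shift 2; mill -> shift 6; bore -> shift 1; tap -> shift 6; press -> shift 7; route -> shift 1.

shift 6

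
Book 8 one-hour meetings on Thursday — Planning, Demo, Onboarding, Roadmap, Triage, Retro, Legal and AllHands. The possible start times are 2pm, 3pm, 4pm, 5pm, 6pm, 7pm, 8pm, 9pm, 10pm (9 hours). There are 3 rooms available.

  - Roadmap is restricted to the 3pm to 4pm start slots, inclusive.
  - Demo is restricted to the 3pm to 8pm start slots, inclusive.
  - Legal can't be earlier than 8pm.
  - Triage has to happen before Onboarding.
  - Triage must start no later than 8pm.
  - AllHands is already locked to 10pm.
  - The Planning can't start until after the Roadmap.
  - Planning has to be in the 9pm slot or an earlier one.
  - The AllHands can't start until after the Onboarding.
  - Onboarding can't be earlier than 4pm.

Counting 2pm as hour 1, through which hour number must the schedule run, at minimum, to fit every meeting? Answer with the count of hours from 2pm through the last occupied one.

9 hours

The precedence chain requires at least 3 distinct hours.
With at most 3 per hour and 8 meetings, at least 3 hours are needed.
AllHands can't be placed before 10pm — that is hour 9 counting from 2pm — so the schedule must run through at least 9 hours.
9 works (last occupied hour: 10pm): for example Demo in 3pm, Roadmap in 3pm, Triage in 2pm, Retro in 2pm, Planning in 4pm, Legal in 8pm, Onboarding in 4pm, AllHands in 10pm.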